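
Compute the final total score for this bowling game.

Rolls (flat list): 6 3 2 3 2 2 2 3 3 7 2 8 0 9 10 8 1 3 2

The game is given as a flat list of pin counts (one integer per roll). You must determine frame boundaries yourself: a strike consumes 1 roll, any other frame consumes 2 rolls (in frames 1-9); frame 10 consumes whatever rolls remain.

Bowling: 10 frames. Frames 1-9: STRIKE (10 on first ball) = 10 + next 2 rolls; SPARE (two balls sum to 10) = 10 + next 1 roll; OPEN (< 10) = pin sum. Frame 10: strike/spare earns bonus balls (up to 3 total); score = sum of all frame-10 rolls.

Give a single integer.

Answer: 87

Derivation:
Frame 1: OPEN (6+3=9). Cumulative: 9
Frame 2: OPEN (2+3=5). Cumulative: 14
Frame 3: OPEN (2+2=4). Cumulative: 18
Frame 4: OPEN (2+3=5). Cumulative: 23
Frame 5: SPARE (3+7=10). 10 + next roll (2) = 12. Cumulative: 35
Frame 6: SPARE (2+8=10). 10 + next roll (0) = 10. Cumulative: 45
Frame 7: OPEN (0+9=9). Cumulative: 54
Frame 8: STRIKE. 10 + next two rolls (8+1) = 19. Cumulative: 73
Frame 9: OPEN (8+1=9). Cumulative: 82
Frame 10: OPEN. Sum of all frame-10 rolls (3+2) = 5. Cumulative: 87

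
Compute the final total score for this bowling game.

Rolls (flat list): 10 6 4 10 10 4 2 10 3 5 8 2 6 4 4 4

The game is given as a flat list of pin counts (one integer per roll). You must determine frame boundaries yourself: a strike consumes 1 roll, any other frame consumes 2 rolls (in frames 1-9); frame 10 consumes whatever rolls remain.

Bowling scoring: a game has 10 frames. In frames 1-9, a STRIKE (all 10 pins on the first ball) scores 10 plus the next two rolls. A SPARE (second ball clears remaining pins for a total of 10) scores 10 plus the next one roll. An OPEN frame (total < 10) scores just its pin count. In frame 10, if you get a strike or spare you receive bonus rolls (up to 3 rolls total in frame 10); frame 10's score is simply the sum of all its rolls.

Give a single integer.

Frame 1: STRIKE. 10 + next two rolls (6+4) = 20. Cumulative: 20
Frame 2: SPARE (6+4=10). 10 + next roll (10) = 20. Cumulative: 40
Frame 3: STRIKE. 10 + next two rolls (10+4) = 24. Cumulative: 64
Frame 4: STRIKE. 10 + next two rolls (4+2) = 16. Cumulative: 80
Frame 5: OPEN (4+2=6). Cumulative: 86
Frame 6: STRIKE. 10 + next two rolls (3+5) = 18. Cumulative: 104
Frame 7: OPEN (3+5=8). Cumulative: 112
Frame 8: SPARE (8+2=10). 10 + next roll (6) = 16. Cumulative: 128
Frame 9: SPARE (6+4=10). 10 + next roll (4) = 14. Cumulative: 142
Frame 10: OPEN. Sum of all frame-10 rolls (4+4) = 8. Cumulative: 150

Answer: 150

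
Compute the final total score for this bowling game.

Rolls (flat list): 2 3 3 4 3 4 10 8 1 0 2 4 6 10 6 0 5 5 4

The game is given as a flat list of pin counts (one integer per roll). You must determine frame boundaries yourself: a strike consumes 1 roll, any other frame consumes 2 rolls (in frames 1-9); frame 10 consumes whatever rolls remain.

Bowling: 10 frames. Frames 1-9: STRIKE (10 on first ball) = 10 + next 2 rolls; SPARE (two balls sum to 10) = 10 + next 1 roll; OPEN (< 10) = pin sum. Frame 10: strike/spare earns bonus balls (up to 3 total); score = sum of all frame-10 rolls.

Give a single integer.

Answer: 105

Derivation:
Frame 1: OPEN (2+3=5). Cumulative: 5
Frame 2: OPEN (3+4=7). Cumulative: 12
Frame 3: OPEN (3+4=7). Cumulative: 19
Frame 4: STRIKE. 10 + next two rolls (8+1) = 19. Cumulative: 38
Frame 5: OPEN (8+1=9). Cumulative: 47
Frame 6: OPEN (0+2=2). Cumulative: 49
Frame 7: SPARE (4+6=10). 10 + next roll (10) = 20. Cumulative: 69
Frame 8: STRIKE. 10 + next two rolls (6+0) = 16. Cumulative: 85
Frame 9: OPEN (6+0=6). Cumulative: 91
Frame 10: SPARE. Sum of all frame-10 rolls (5+5+4) = 14. Cumulative: 105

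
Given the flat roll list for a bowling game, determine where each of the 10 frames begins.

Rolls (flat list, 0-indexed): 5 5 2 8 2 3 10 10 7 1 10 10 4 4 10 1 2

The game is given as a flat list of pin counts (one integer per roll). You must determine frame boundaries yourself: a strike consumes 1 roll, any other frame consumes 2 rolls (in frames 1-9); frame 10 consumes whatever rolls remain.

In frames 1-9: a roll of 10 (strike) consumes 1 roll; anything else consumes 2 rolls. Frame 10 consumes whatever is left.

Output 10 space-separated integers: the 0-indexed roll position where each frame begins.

Frame 1 starts at roll index 0: rolls=5,5 (sum=10), consumes 2 rolls
Frame 2 starts at roll index 2: rolls=2,8 (sum=10), consumes 2 rolls
Frame 3 starts at roll index 4: rolls=2,3 (sum=5), consumes 2 rolls
Frame 4 starts at roll index 6: roll=10 (strike), consumes 1 roll
Frame 5 starts at roll index 7: roll=10 (strike), consumes 1 roll
Frame 6 starts at roll index 8: rolls=7,1 (sum=8), consumes 2 rolls
Frame 7 starts at roll index 10: roll=10 (strike), consumes 1 roll
Frame 8 starts at roll index 11: roll=10 (strike), consumes 1 roll
Frame 9 starts at roll index 12: rolls=4,4 (sum=8), consumes 2 rolls
Frame 10 starts at roll index 14: 3 remaining rolls

Answer: 0 2 4 6 7 8 10 11 12 14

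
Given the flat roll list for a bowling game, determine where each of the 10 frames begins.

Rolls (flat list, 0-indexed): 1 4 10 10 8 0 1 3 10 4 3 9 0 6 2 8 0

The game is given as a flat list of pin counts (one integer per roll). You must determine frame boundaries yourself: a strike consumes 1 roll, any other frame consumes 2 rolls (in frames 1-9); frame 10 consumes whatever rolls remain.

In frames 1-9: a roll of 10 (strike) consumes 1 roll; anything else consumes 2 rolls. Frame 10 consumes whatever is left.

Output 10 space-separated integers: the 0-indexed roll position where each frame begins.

Answer: 0 2 3 4 6 8 9 11 13 15

Derivation:
Frame 1 starts at roll index 0: rolls=1,4 (sum=5), consumes 2 rolls
Frame 2 starts at roll index 2: roll=10 (strike), consumes 1 roll
Frame 3 starts at roll index 3: roll=10 (strike), consumes 1 roll
Frame 4 starts at roll index 4: rolls=8,0 (sum=8), consumes 2 rolls
Frame 5 starts at roll index 6: rolls=1,3 (sum=4), consumes 2 rolls
Frame 6 starts at roll index 8: roll=10 (strike), consumes 1 roll
Frame 7 starts at roll index 9: rolls=4,3 (sum=7), consumes 2 rolls
Frame 8 starts at roll index 11: rolls=9,0 (sum=9), consumes 2 rolls
Frame 9 starts at roll index 13: rolls=6,2 (sum=8), consumes 2 rolls
Frame 10 starts at roll index 15: 2 remaining rolls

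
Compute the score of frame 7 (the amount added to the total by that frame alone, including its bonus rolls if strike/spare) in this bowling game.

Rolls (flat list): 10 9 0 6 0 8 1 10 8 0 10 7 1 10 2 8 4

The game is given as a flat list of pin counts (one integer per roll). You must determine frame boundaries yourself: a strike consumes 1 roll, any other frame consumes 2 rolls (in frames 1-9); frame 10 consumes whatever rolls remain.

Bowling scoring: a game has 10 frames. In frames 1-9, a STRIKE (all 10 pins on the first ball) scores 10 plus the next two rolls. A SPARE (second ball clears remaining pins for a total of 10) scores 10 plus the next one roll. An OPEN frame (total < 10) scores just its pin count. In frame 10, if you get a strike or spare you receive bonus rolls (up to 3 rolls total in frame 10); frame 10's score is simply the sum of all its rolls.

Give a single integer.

Answer: 18

Derivation:
Frame 1: STRIKE. 10 + next two rolls (9+0) = 19. Cumulative: 19
Frame 2: OPEN (9+0=9). Cumulative: 28
Frame 3: OPEN (6+0=6). Cumulative: 34
Frame 4: OPEN (8+1=9). Cumulative: 43
Frame 5: STRIKE. 10 + next two rolls (8+0) = 18. Cumulative: 61
Frame 6: OPEN (8+0=8). Cumulative: 69
Frame 7: STRIKE. 10 + next two rolls (7+1) = 18. Cumulative: 87
Frame 8: OPEN (7+1=8). Cumulative: 95
Frame 9: STRIKE. 10 + next two rolls (2+8) = 20. Cumulative: 115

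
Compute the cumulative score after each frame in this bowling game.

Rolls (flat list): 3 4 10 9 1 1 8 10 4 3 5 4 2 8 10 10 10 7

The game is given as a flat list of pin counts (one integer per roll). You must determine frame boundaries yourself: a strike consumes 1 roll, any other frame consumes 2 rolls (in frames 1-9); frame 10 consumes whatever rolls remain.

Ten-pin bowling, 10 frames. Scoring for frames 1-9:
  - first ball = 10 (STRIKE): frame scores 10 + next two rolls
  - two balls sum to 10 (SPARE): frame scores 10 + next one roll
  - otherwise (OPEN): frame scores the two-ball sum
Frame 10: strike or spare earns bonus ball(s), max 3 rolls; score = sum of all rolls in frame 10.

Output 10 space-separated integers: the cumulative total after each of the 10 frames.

Frame 1: OPEN (3+4=7). Cumulative: 7
Frame 2: STRIKE. 10 + next two rolls (9+1) = 20. Cumulative: 27
Frame 3: SPARE (9+1=10). 10 + next roll (1) = 11. Cumulative: 38
Frame 4: OPEN (1+8=9). Cumulative: 47
Frame 5: STRIKE. 10 + next two rolls (4+3) = 17. Cumulative: 64
Frame 6: OPEN (4+3=7). Cumulative: 71
Frame 7: OPEN (5+4=9). Cumulative: 80
Frame 8: SPARE (2+8=10). 10 + next roll (10) = 20. Cumulative: 100
Frame 9: STRIKE. 10 + next two rolls (10+10) = 30. Cumulative: 130
Frame 10: STRIKE. Sum of all frame-10 rolls (10+10+7) = 27. Cumulative: 157

Answer: 7 27 38 47 64 71 80 100 130 157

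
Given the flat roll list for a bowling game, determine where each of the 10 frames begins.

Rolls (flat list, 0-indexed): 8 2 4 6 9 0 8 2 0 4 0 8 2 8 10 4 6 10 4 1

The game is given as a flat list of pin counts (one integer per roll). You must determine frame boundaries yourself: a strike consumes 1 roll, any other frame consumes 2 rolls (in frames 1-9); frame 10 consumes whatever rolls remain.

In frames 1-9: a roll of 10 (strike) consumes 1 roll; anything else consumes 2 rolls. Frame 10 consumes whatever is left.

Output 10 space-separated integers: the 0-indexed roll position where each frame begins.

Answer: 0 2 4 6 8 10 12 14 15 17

Derivation:
Frame 1 starts at roll index 0: rolls=8,2 (sum=10), consumes 2 rolls
Frame 2 starts at roll index 2: rolls=4,6 (sum=10), consumes 2 rolls
Frame 3 starts at roll index 4: rolls=9,0 (sum=9), consumes 2 rolls
Frame 4 starts at roll index 6: rolls=8,2 (sum=10), consumes 2 rolls
Frame 5 starts at roll index 8: rolls=0,4 (sum=4), consumes 2 rolls
Frame 6 starts at roll index 10: rolls=0,8 (sum=8), consumes 2 rolls
Frame 7 starts at roll index 12: rolls=2,8 (sum=10), consumes 2 rolls
Frame 8 starts at roll index 14: roll=10 (strike), consumes 1 roll
Frame 9 starts at roll index 15: rolls=4,6 (sum=10), consumes 2 rolls
Frame 10 starts at roll index 17: 3 remaining rolls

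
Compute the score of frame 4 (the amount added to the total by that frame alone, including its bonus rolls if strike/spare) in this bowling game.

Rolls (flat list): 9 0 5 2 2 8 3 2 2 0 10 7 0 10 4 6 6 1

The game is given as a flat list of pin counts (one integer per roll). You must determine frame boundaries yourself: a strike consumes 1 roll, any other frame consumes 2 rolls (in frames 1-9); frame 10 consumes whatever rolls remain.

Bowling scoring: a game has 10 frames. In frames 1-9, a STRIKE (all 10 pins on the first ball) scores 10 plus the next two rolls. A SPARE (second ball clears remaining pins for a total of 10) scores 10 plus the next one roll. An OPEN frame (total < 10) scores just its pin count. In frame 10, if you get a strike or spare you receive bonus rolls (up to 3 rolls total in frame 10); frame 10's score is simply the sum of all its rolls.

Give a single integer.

Answer: 5

Derivation:
Frame 1: OPEN (9+0=9). Cumulative: 9
Frame 2: OPEN (5+2=7). Cumulative: 16
Frame 3: SPARE (2+8=10). 10 + next roll (3) = 13. Cumulative: 29
Frame 4: OPEN (3+2=5). Cumulative: 34
Frame 5: OPEN (2+0=2). Cumulative: 36
Frame 6: STRIKE. 10 + next two rolls (7+0) = 17. Cumulative: 53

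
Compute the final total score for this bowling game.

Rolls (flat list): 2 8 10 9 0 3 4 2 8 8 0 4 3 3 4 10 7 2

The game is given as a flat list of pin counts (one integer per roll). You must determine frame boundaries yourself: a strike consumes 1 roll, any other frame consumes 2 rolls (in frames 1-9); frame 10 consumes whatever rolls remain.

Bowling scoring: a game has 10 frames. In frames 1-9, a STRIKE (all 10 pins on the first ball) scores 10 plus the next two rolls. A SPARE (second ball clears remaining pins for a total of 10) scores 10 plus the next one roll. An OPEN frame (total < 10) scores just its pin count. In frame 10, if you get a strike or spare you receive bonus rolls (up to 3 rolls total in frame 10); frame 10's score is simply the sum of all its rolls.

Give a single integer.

Frame 1: SPARE (2+8=10). 10 + next roll (10) = 20. Cumulative: 20
Frame 2: STRIKE. 10 + next two rolls (9+0) = 19. Cumulative: 39
Frame 3: OPEN (9+0=9). Cumulative: 48
Frame 4: OPEN (3+4=7). Cumulative: 55
Frame 5: SPARE (2+8=10). 10 + next roll (8) = 18. Cumulative: 73
Frame 6: OPEN (8+0=8). Cumulative: 81
Frame 7: OPEN (4+3=7). Cumulative: 88
Frame 8: OPEN (3+4=7). Cumulative: 95
Frame 9: STRIKE. 10 + next two rolls (7+2) = 19. Cumulative: 114
Frame 10: OPEN. Sum of all frame-10 rolls (7+2) = 9. Cumulative: 123

Answer: 123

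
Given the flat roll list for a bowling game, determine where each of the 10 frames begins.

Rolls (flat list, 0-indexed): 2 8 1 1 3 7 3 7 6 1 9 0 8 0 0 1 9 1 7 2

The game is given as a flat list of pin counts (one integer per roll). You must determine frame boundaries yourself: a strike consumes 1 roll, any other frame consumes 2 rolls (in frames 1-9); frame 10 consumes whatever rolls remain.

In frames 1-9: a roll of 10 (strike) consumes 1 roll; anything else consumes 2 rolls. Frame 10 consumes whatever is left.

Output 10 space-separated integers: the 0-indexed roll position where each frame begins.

Frame 1 starts at roll index 0: rolls=2,8 (sum=10), consumes 2 rolls
Frame 2 starts at roll index 2: rolls=1,1 (sum=2), consumes 2 rolls
Frame 3 starts at roll index 4: rolls=3,7 (sum=10), consumes 2 rolls
Frame 4 starts at roll index 6: rolls=3,7 (sum=10), consumes 2 rolls
Frame 5 starts at roll index 8: rolls=6,1 (sum=7), consumes 2 rolls
Frame 6 starts at roll index 10: rolls=9,0 (sum=9), consumes 2 rolls
Frame 7 starts at roll index 12: rolls=8,0 (sum=8), consumes 2 rolls
Frame 8 starts at roll index 14: rolls=0,1 (sum=1), consumes 2 rolls
Frame 9 starts at roll index 16: rolls=9,1 (sum=10), consumes 2 rolls
Frame 10 starts at roll index 18: 2 remaining rolls

Answer: 0 2 4 6 8 10 12 14 16 18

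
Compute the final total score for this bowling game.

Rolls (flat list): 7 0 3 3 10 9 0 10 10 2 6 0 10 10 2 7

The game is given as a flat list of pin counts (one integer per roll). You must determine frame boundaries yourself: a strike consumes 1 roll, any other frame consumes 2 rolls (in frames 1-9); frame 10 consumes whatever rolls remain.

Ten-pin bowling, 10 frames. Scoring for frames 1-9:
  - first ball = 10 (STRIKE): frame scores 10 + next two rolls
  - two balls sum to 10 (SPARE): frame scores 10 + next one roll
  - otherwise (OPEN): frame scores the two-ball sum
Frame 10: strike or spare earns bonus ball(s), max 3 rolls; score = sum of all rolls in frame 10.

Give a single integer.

Answer: 137

Derivation:
Frame 1: OPEN (7+0=7). Cumulative: 7
Frame 2: OPEN (3+3=6). Cumulative: 13
Frame 3: STRIKE. 10 + next two rolls (9+0) = 19. Cumulative: 32
Frame 4: OPEN (9+0=9). Cumulative: 41
Frame 5: STRIKE. 10 + next two rolls (10+2) = 22. Cumulative: 63
Frame 6: STRIKE. 10 + next two rolls (2+6) = 18. Cumulative: 81
Frame 7: OPEN (2+6=8). Cumulative: 89
Frame 8: SPARE (0+10=10). 10 + next roll (10) = 20. Cumulative: 109
Frame 9: STRIKE. 10 + next two rolls (2+7) = 19. Cumulative: 128
Frame 10: OPEN. Sum of all frame-10 rolls (2+7) = 9. Cumulative: 137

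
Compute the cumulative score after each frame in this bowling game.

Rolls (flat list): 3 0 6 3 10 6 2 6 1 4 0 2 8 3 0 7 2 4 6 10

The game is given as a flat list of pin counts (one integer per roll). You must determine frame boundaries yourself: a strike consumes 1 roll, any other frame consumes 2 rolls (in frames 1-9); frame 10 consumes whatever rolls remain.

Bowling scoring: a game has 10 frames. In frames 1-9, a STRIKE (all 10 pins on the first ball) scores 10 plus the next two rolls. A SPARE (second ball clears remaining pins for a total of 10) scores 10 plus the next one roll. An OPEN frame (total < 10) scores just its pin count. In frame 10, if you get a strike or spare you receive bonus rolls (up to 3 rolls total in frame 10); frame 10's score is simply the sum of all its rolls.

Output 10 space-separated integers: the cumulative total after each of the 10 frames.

Frame 1: OPEN (3+0=3). Cumulative: 3
Frame 2: OPEN (6+3=9). Cumulative: 12
Frame 3: STRIKE. 10 + next two rolls (6+2) = 18. Cumulative: 30
Frame 4: OPEN (6+2=8). Cumulative: 38
Frame 5: OPEN (6+1=7). Cumulative: 45
Frame 6: OPEN (4+0=4). Cumulative: 49
Frame 7: SPARE (2+8=10). 10 + next roll (3) = 13. Cumulative: 62
Frame 8: OPEN (3+0=3). Cumulative: 65
Frame 9: OPEN (7+2=9). Cumulative: 74
Frame 10: SPARE. Sum of all frame-10 rolls (4+6+10) = 20. Cumulative: 94

Answer: 3 12 30 38 45 49 62 65 74 94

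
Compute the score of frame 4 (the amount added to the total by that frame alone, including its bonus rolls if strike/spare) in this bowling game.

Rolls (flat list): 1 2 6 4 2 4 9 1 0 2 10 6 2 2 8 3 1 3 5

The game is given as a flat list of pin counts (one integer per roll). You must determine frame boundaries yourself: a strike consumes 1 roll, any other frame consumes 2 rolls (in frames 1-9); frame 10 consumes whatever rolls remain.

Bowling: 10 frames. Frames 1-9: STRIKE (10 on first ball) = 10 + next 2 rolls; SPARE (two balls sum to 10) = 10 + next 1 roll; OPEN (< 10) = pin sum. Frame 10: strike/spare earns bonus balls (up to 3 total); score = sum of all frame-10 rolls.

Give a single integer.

Frame 1: OPEN (1+2=3). Cumulative: 3
Frame 2: SPARE (6+4=10). 10 + next roll (2) = 12. Cumulative: 15
Frame 3: OPEN (2+4=6). Cumulative: 21
Frame 4: SPARE (9+1=10). 10 + next roll (0) = 10. Cumulative: 31
Frame 5: OPEN (0+2=2). Cumulative: 33
Frame 6: STRIKE. 10 + next two rolls (6+2) = 18. Cumulative: 51

Answer: 10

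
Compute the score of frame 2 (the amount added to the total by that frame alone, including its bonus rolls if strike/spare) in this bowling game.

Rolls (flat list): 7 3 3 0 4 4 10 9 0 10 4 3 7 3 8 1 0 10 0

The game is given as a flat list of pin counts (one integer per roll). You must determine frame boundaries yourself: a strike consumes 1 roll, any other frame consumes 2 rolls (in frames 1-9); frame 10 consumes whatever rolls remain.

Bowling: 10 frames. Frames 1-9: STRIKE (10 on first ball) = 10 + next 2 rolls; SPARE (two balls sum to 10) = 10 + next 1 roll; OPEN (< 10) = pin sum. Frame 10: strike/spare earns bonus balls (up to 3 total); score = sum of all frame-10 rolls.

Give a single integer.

Answer: 3

Derivation:
Frame 1: SPARE (7+3=10). 10 + next roll (3) = 13. Cumulative: 13
Frame 2: OPEN (3+0=3). Cumulative: 16
Frame 3: OPEN (4+4=8). Cumulative: 24
Frame 4: STRIKE. 10 + next two rolls (9+0) = 19. Cumulative: 43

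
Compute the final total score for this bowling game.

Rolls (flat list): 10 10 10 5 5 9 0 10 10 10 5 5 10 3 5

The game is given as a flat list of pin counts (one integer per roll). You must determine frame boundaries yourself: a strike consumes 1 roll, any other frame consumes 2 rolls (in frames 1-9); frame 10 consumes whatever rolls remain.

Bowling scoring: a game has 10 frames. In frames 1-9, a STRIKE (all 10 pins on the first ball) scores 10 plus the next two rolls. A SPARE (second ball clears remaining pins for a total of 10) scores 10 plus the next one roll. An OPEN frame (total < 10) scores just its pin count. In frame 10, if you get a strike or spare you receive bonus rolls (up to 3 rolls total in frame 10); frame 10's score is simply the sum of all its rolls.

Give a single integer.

Answer: 216

Derivation:
Frame 1: STRIKE. 10 + next two rolls (10+10) = 30. Cumulative: 30
Frame 2: STRIKE. 10 + next two rolls (10+5) = 25. Cumulative: 55
Frame 3: STRIKE. 10 + next two rolls (5+5) = 20. Cumulative: 75
Frame 4: SPARE (5+5=10). 10 + next roll (9) = 19. Cumulative: 94
Frame 5: OPEN (9+0=9). Cumulative: 103
Frame 6: STRIKE. 10 + next two rolls (10+10) = 30. Cumulative: 133
Frame 7: STRIKE. 10 + next two rolls (10+5) = 25. Cumulative: 158
Frame 8: STRIKE. 10 + next two rolls (5+5) = 20. Cumulative: 178
Frame 9: SPARE (5+5=10). 10 + next roll (10) = 20. Cumulative: 198
Frame 10: STRIKE. Sum of all frame-10 rolls (10+3+5) = 18. Cumulative: 216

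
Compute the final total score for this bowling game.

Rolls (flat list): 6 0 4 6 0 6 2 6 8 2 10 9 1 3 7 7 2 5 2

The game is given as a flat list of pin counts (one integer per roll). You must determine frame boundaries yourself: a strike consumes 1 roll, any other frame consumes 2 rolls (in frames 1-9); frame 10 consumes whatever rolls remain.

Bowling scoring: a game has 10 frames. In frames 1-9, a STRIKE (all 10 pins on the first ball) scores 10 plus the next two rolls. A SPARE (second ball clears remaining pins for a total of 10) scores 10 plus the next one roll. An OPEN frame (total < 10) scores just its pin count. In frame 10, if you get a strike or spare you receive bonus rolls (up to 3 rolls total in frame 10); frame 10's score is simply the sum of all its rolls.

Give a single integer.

Frame 1: OPEN (6+0=6). Cumulative: 6
Frame 2: SPARE (4+6=10). 10 + next roll (0) = 10. Cumulative: 16
Frame 3: OPEN (0+6=6). Cumulative: 22
Frame 4: OPEN (2+6=8). Cumulative: 30
Frame 5: SPARE (8+2=10). 10 + next roll (10) = 20. Cumulative: 50
Frame 6: STRIKE. 10 + next two rolls (9+1) = 20. Cumulative: 70
Frame 7: SPARE (9+1=10). 10 + next roll (3) = 13. Cumulative: 83
Frame 8: SPARE (3+7=10). 10 + next roll (7) = 17. Cumulative: 100
Frame 9: OPEN (7+2=9). Cumulative: 109
Frame 10: OPEN. Sum of all frame-10 rolls (5+2) = 7. Cumulative: 116

Answer: 116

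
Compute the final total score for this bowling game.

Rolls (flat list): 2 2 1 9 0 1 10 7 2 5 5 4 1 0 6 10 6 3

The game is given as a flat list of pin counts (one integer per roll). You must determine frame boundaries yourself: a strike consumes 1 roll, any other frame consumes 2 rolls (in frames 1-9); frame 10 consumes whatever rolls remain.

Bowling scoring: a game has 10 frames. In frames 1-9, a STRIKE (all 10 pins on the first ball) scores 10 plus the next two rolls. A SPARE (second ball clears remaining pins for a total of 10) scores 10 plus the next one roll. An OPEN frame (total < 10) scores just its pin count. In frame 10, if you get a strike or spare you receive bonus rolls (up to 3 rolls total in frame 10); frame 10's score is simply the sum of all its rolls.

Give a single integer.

Frame 1: OPEN (2+2=4). Cumulative: 4
Frame 2: SPARE (1+9=10). 10 + next roll (0) = 10. Cumulative: 14
Frame 3: OPEN (0+1=1). Cumulative: 15
Frame 4: STRIKE. 10 + next two rolls (7+2) = 19. Cumulative: 34
Frame 5: OPEN (7+2=9). Cumulative: 43
Frame 6: SPARE (5+5=10). 10 + next roll (4) = 14. Cumulative: 57
Frame 7: OPEN (4+1=5). Cumulative: 62
Frame 8: OPEN (0+6=6). Cumulative: 68
Frame 9: STRIKE. 10 + next two rolls (6+3) = 19. Cumulative: 87
Frame 10: OPEN. Sum of all frame-10 rolls (6+3) = 9. Cumulative: 96

Answer: 96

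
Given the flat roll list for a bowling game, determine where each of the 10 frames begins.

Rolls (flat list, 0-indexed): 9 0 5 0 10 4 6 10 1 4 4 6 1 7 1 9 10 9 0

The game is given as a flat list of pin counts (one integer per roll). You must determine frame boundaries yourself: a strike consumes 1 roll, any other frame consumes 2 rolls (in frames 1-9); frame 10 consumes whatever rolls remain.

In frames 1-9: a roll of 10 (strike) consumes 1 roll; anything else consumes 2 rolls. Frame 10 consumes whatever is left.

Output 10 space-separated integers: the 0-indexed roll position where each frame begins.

Frame 1 starts at roll index 0: rolls=9,0 (sum=9), consumes 2 rolls
Frame 2 starts at roll index 2: rolls=5,0 (sum=5), consumes 2 rolls
Frame 3 starts at roll index 4: roll=10 (strike), consumes 1 roll
Frame 4 starts at roll index 5: rolls=4,6 (sum=10), consumes 2 rolls
Frame 5 starts at roll index 7: roll=10 (strike), consumes 1 roll
Frame 6 starts at roll index 8: rolls=1,4 (sum=5), consumes 2 rolls
Frame 7 starts at roll index 10: rolls=4,6 (sum=10), consumes 2 rolls
Frame 8 starts at roll index 12: rolls=1,7 (sum=8), consumes 2 rolls
Frame 9 starts at roll index 14: rolls=1,9 (sum=10), consumes 2 rolls
Frame 10 starts at roll index 16: 3 remaining rolls

Answer: 0 2 4 5 7 8 10 12 14 16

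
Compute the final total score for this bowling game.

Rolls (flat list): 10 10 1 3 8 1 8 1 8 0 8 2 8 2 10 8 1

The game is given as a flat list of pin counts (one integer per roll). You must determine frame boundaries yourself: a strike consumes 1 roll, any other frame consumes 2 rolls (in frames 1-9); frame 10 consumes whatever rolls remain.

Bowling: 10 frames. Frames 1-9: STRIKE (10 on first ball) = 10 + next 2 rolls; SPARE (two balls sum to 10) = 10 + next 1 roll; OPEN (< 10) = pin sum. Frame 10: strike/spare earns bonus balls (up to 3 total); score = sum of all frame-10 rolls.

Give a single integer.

Frame 1: STRIKE. 10 + next two rolls (10+1) = 21. Cumulative: 21
Frame 2: STRIKE. 10 + next two rolls (1+3) = 14. Cumulative: 35
Frame 3: OPEN (1+3=4). Cumulative: 39
Frame 4: OPEN (8+1=9). Cumulative: 48
Frame 5: OPEN (8+1=9). Cumulative: 57
Frame 6: OPEN (8+0=8). Cumulative: 65
Frame 7: SPARE (8+2=10). 10 + next roll (8) = 18. Cumulative: 83
Frame 8: SPARE (8+2=10). 10 + next roll (10) = 20. Cumulative: 103
Frame 9: STRIKE. 10 + next two rolls (8+1) = 19. Cumulative: 122
Frame 10: OPEN. Sum of all frame-10 rolls (8+1) = 9. Cumulative: 131

Answer: 131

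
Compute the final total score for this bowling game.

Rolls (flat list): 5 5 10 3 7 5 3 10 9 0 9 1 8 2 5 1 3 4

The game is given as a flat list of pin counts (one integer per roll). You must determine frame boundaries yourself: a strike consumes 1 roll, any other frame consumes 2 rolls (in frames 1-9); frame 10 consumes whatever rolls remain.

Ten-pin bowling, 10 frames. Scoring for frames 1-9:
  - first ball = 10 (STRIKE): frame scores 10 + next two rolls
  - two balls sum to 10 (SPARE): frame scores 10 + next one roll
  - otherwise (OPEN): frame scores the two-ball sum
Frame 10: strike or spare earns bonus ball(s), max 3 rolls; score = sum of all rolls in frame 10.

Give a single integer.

Answer: 137

Derivation:
Frame 1: SPARE (5+5=10). 10 + next roll (10) = 20. Cumulative: 20
Frame 2: STRIKE. 10 + next two rolls (3+7) = 20. Cumulative: 40
Frame 3: SPARE (3+7=10). 10 + next roll (5) = 15. Cumulative: 55
Frame 4: OPEN (5+3=8). Cumulative: 63
Frame 5: STRIKE. 10 + next two rolls (9+0) = 19. Cumulative: 82
Frame 6: OPEN (9+0=9). Cumulative: 91
Frame 7: SPARE (9+1=10). 10 + next roll (8) = 18. Cumulative: 109
Frame 8: SPARE (8+2=10). 10 + next roll (5) = 15. Cumulative: 124
Frame 9: OPEN (5+1=6). Cumulative: 130
Frame 10: OPEN. Sum of all frame-10 rolls (3+4) = 7. Cumulative: 137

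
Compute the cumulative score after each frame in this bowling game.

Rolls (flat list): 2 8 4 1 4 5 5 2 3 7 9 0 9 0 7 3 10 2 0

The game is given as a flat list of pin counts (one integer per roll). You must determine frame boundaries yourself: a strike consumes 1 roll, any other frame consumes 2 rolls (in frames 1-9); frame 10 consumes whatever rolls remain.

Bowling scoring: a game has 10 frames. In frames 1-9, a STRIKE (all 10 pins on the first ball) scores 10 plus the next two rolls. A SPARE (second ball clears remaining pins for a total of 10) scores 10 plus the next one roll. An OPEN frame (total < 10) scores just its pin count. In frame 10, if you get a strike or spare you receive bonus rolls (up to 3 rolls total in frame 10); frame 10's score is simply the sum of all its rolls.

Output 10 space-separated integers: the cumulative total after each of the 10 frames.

Answer: 14 19 28 35 54 63 72 92 104 106

Derivation:
Frame 1: SPARE (2+8=10). 10 + next roll (4) = 14. Cumulative: 14
Frame 2: OPEN (4+1=5). Cumulative: 19
Frame 3: OPEN (4+5=9). Cumulative: 28
Frame 4: OPEN (5+2=7). Cumulative: 35
Frame 5: SPARE (3+7=10). 10 + next roll (9) = 19. Cumulative: 54
Frame 6: OPEN (9+0=9). Cumulative: 63
Frame 7: OPEN (9+0=9). Cumulative: 72
Frame 8: SPARE (7+3=10). 10 + next roll (10) = 20. Cumulative: 92
Frame 9: STRIKE. 10 + next two rolls (2+0) = 12. Cumulative: 104
Frame 10: OPEN. Sum of all frame-10 rolls (2+0) = 2. Cumulative: 106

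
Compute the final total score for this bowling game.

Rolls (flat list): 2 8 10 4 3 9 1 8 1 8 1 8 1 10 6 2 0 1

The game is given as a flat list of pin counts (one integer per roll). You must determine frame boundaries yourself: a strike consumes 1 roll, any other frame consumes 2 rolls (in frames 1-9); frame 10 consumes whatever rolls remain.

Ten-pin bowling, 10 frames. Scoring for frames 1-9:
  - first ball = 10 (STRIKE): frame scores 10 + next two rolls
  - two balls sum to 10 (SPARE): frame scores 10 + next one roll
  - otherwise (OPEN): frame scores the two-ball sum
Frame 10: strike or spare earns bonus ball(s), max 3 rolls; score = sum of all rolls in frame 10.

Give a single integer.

Answer: 116

Derivation:
Frame 1: SPARE (2+8=10). 10 + next roll (10) = 20. Cumulative: 20
Frame 2: STRIKE. 10 + next two rolls (4+3) = 17. Cumulative: 37
Frame 3: OPEN (4+3=7). Cumulative: 44
Frame 4: SPARE (9+1=10). 10 + next roll (8) = 18. Cumulative: 62
Frame 5: OPEN (8+1=9). Cumulative: 71
Frame 6: OPEN (8+1=9). Cumulative: 80
Frame 7: OPEN (8+1=9). Cumulative: 89
Frame 8: STRIKE. 10 + next two rolls (6+2) = 18. Cumulative: 107
Frame 9: OPEN (6+2=8). Cumulative: 115
Frame 10: OPEN. Sum of all frame-10 rolls (0+1) = 1. Cumulative: 116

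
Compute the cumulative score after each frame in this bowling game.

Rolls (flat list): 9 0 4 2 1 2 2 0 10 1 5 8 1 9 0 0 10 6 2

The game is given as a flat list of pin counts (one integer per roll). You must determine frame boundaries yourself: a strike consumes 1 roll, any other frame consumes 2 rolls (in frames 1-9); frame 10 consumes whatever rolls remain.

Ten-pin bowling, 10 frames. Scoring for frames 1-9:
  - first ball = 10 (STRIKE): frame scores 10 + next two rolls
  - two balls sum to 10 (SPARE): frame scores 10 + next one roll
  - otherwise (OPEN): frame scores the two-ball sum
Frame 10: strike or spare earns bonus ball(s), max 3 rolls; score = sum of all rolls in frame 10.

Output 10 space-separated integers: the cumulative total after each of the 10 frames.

Frame 1: OPEN (9+0=9). Cumulative: 9
Frame 2: OPEN (4+2=6). Cumulative: 15
Frame 3: OPEN (1+2=3). Cumulative: 18
Frame 4: OPEN (2+0=2). Cumulative: 20
Frame 5: STRIKE. 10 + next two rolls (1+5) = 16. Cumulative: 36
Frame 6: OPEN (1+5=6). Cumulative: 42
Frame 7: OPEN (8+1=9). Cumulative: 51
Frame 8: OPEN (9+0=9). Cumulative: 60
Frame 9: SPARE (0+10=10). 10 + next roll (6) = 16. Cumulative: 76
Frame 10: OPEN. Sum of all frame-10 rolls (6+2) = 8. Cumulative: 84

Answer: 9 15 18 20 36 42 51 60 76 84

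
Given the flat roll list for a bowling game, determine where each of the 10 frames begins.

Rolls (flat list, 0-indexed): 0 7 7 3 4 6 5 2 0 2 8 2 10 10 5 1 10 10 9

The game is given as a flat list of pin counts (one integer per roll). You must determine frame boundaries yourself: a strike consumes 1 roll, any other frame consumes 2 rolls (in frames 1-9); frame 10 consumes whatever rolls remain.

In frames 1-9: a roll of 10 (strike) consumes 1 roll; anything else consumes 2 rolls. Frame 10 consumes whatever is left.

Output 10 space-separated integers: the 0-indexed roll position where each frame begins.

Frame 1 starts at roll index 0: rolls=0,7 (sum=7), consumes 2 rolls
Frame 2 starts at roll index 2: rolls=7,3 (sum=10), consumes 2 rolls
Frame 3 starts at roll index 4: rolls=4,6 (sum=10), consumes 2 rolls
Frame 4 starts at roll index 6: rolls=5,2 (sum=7), consumes 2 rolls
Frame 5 starts at roll index 8: rolls=0,2 (sum=2), consumes 2 rolls
Frame 6 starts at roll index 10: rolls=8,2 (sum=10), consumes 2 rolls
Frame 7 starts at roll index 12: roll=10 (strike), consumes 1 roll
Frame 8 starts at roll index 13: roll=10 (strike), consumes 1 roll
Frame 9 starts at roll index 14: rolls=5,1 (sum=6), consumes 2 rolls
Frame 10 starts at roll index 16: 3 remaining rolls

Answer: 0 2 4 6 8 10 12 13 14 16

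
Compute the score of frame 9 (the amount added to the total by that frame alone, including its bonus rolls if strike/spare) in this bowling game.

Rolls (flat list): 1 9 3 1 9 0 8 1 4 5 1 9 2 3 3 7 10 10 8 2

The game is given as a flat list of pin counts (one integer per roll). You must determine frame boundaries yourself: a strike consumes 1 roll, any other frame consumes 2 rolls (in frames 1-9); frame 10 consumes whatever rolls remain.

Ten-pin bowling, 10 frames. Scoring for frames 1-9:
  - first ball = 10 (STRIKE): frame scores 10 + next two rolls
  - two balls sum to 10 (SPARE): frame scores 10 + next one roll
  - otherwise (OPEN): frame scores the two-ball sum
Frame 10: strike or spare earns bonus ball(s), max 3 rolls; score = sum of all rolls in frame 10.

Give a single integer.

Answer: 28

Derivation:
Frame 1: SPARE (1+9=10). 10 + next roll (3) = 13. Cumulative: 13
Frame 2: OPEN (3+1=4). Cumulative: 17
Frame 3: OPEN (9+0=9). Cumulative: 26
Frame 4: OPEN (8+1=9). Cumulative: 35
Frame 5: OPEN (4+5=9). Cumulative: 44
Frame 6: SPARE (1+9=10). 10 + next roll (2) = 12. Cumulative: 56
Frame 7: OPEN (2+3=5). Cumulative: 61
Frame 8: SPARE (3+7=10). 10 + next roll (10) = 20. Cumulative: 81
Frame 9: STRIKE. 10 + next two rolls (10+8) = 28. Cumulative: 109
Frame 10: STRIKE. Sum of all frame-10 rolls (10+8+2) = 20. Cumulative: 129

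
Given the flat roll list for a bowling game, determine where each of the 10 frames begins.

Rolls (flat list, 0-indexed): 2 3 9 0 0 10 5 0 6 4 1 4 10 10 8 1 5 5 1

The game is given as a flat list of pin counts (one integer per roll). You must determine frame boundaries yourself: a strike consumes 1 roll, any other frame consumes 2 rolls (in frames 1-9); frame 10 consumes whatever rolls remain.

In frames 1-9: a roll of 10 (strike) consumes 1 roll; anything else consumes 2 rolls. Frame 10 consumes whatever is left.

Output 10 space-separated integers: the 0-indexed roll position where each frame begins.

Frame 1 starts at roll index 0: rolls=2,3 (sum=5), consumes 2 rolls
Frame 2 starts at roll index 2: rolls=9,0 (sum=9), consumes 2 rolls
Frame 3 starts at roll index 4: rolls=0,10 (sum=10), consumes 2 rolls
Frame 4 starts at roll index 6: rolls=5,0 (sum=5), consumes 2 rolls
Frame 5 starts at roll index 8: rolls=6,4 (sum=10), consumes 2 rolls
Frame 6 starts at roll index 10: rolls=1,4 (sum=5), consumes 2 rolls
Frame 7 starts at roll index 12: roll=10 (strike), consumes 1 roll
Frame 8 starts at roll index 13: roll=10 (strike), consumes 1 roll
Frame 9 starts at roll index 14: rolls=8,1 (sum=9), consumes 2 rolls
Frame 10 starts at roll index 16: 3 remaining rolls

Answer: 0 2 4 6 8 10 12 13 14 16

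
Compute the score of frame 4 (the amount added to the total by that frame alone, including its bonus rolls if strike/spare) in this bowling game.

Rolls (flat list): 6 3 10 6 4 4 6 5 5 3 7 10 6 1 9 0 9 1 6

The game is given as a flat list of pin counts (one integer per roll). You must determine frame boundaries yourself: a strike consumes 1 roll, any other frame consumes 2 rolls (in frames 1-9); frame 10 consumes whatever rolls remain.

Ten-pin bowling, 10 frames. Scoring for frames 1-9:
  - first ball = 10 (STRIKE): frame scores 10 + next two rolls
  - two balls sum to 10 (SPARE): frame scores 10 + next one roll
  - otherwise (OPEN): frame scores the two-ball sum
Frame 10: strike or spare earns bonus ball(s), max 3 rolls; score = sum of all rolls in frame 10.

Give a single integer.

Frame 1: OPEN (6+3=9). Cumulative: 9
Frame 2: STRIKE. 10 + next two rolls (6+4) = 20. Cumulative: 29
Frame 3: SPARE (6+4=10). 10 + next roll (4) = 14. Cumulative: 43
Frame 4: SPARE (4+6=10). 10 + next roll (5) = 15. Cumulative: 58
Frame 5: SPARE (5+5=10). 10 + next roll (3) = 13. Cumulative: 71
Frame 6: SPARE (3+7=10). 10 + next roll (10) = 20. Cumulative: 91

Answer: 15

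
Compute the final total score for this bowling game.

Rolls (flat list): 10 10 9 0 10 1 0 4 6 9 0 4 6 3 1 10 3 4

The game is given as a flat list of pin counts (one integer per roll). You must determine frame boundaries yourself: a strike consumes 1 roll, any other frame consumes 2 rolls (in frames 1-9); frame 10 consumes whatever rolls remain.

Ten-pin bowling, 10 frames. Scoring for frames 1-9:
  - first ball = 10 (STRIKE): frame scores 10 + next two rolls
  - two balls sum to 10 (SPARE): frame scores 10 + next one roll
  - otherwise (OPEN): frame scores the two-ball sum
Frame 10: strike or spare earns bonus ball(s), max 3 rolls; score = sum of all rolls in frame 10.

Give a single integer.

Answer: 131

Derivation:
Frame 1: STRIKE. 10 + next two rolls (10+9) = 29. Cumulative: 29
Frame 2: STRIKE. 10 + next two rolls (9+0) = 19. Cumulative: 48
Frame 3: OPEN (9+0=9). Cumulative: 57
Frame 4: STRIKE. 10 + next two rolls (1+0) = 11. Cumulative: 68
Frame 5: OPEN (1+0=1). Cumulative: 69
Frame 6: SPARE (4+6=10). 10 + next roll (9) = 19. Cumulative: 88
Frame 7: OPEN (9+0=9). Cumulative: 97
Frame 8: SPARE (4+6=10). 10 + next roll (3) = 13. Cumulative: 110
Frame 9: OPEN (3+1=4). Cumulative: 114
Frame 10: STRIKE. Sum of all frame-10 rolls (10+3+4) = 17. Cumulative: 131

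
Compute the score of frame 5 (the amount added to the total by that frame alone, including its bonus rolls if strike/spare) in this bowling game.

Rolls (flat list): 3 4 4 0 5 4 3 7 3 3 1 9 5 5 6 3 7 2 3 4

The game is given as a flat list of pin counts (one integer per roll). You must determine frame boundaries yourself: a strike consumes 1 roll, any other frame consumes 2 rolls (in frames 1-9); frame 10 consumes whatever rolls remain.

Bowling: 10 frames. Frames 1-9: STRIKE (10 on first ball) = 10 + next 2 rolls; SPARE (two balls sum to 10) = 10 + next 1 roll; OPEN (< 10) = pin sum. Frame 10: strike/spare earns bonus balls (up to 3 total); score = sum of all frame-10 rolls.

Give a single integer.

Frame 1: OPEN (3+4=7). Cumulative: 7
Frame 2: OPEN (4+0=4). Cumulative: 11
Frame 3: OPEN (5+4=9). Cumulative: 20
Frame 4: SPARE (3+7=10). 10 + next roll (3) = 13. Cumulative: 33
Frame 5: OPEN (3+3=6). Cumulative: 39
Frame 6: SPARE (1+9=10). 10 + next roll (5) = 15. Cumulative: 54
Frame 7: SPARE (5+5=10). 10 + next roll (6) = 16. Cumulative: 70

Answer: 6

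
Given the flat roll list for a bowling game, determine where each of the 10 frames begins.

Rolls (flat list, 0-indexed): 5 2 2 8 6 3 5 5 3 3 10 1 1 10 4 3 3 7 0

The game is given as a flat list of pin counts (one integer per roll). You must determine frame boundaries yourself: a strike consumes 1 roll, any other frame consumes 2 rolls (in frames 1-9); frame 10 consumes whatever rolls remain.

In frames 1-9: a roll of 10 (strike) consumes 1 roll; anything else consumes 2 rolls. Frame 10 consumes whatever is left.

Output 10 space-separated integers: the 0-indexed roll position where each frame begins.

Answer: 0 2 4 6 8 10 11 13 14 16

Derivation:
Frame 1 starts at roll index 0: rolls=5,2 (sum=7), consumes 2 rolls
Frame 2 starts at roll index 2: rolls=2,8 (sum=10), consumes 2 rolls
Frame 3 starts at roll index 4: rolls=6,3 (sum=9), consumes 2 rolls
Frame 4 starts at roll index 6: rolls=5,5 (sum=10), consumes 2 rolls
Frame 5 starts at roll index 8: rolls=3,3 (sum=6), consumes 2 rolls
Frame 6 starts at roll index 10: roll=10 (strike), consumes 1 roll
Frame 7 starts at roll index 11: rolls=1,1 (sum=2), consumes 2 rolls
Frame 8 starts at roll index 13: roll=10 (strike), consumes 1 roll
Frame 9 starts at roll index 14: rolls=4,3 (sum=7), consumes 2 rolls
Frame 10 starts at roll index 16: 3 remaining rolls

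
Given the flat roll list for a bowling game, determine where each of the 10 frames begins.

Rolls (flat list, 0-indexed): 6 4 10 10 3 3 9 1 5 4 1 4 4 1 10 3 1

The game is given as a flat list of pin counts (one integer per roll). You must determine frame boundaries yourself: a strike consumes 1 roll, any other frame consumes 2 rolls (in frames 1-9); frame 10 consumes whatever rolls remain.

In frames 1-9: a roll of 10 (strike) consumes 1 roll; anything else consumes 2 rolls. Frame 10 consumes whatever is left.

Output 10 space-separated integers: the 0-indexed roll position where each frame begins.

Frame 1 starts at roll index 0: rolls=6,4 (sum=10), consumes 2 rolls
Frame 2 starts at roll index 2: roll=10 (strike), consumes 1 roll
Frame 3 starts at roll index 3: roll=10 (strike), consumes 1 roll
Frame 4 starts at roll index 4: rolls=3,3 (sum=6), consumes 2 rolls
Frame 5 starts at roll index 6: rolls=9,1 (sum=10), consumes 2 rolls
Frame 6 starts at roll index 8: rolls=5,4 (sum=9), consumes 2 rolls
Frame 7 starts at roll index 10: rolls=1,4 (sum=5), consumes 2 rolls
Frame 8 starts at roll index 12: rolls=4,1 (sum=5), consumes 2 rolls
Frame 9 starts at roll index 14: roll=10 (strike), consumes 1 roll
Frame 10 starts at roll index 15: 2 remaining rolls

Answer: 0 2 3 4 6 8 10 12 14 15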